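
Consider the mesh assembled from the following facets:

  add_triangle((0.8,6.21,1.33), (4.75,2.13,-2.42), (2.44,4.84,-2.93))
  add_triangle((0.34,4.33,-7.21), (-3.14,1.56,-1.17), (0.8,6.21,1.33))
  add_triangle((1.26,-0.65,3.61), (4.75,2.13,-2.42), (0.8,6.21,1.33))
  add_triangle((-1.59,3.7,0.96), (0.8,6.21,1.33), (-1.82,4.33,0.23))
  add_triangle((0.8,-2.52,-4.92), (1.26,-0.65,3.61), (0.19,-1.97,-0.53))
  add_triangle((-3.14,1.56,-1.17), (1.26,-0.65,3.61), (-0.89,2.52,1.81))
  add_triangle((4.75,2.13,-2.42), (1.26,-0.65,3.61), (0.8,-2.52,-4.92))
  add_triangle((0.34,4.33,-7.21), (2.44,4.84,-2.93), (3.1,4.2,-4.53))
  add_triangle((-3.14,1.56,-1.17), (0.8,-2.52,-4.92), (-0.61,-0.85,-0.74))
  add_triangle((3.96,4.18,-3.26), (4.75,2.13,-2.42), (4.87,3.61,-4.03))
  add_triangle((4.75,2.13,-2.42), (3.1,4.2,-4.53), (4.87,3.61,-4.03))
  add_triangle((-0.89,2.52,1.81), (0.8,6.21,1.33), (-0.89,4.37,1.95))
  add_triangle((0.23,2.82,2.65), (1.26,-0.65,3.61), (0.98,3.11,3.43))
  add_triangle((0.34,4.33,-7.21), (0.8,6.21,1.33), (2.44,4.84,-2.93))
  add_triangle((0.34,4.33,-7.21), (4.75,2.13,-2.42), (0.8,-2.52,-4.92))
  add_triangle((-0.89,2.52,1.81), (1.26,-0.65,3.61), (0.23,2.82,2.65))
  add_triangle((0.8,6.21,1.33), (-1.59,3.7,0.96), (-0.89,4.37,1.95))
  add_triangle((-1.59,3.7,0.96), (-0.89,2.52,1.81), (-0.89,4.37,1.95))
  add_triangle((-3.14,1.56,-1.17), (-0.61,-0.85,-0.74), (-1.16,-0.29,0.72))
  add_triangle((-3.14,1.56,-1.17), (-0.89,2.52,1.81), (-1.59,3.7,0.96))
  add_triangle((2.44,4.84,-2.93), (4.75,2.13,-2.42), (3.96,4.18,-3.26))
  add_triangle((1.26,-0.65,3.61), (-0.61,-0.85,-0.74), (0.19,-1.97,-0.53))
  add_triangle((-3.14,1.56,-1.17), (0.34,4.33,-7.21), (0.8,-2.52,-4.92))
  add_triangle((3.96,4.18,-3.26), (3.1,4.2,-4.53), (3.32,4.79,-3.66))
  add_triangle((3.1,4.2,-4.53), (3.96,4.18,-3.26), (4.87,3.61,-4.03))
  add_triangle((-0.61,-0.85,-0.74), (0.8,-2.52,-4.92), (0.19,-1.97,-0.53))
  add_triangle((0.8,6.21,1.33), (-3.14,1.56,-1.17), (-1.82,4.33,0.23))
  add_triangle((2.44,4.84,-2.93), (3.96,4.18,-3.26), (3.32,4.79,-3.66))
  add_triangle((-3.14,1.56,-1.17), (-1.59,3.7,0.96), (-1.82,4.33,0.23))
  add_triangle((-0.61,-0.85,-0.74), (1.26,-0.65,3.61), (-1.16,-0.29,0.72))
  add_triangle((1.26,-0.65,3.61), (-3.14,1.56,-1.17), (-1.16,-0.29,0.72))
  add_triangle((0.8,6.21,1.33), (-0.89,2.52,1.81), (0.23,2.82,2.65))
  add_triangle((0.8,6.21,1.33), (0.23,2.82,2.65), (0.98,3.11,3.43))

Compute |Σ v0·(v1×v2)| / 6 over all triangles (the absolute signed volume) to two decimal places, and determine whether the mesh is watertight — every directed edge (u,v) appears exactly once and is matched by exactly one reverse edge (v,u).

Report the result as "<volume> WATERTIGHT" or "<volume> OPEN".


Per-triangle v0·(v1×v2)/6:
  t1: +12.9668
  t2: +27.7991
  t3: +21.3674
  t4: +1.9040
  t5: +2.3597
  t6: +3.4419
  t7: +14.0306
  t8: +6.5919
  t9: +2.5793
  t10: +1.5452
  t11: -0.1140
  t12: +0.6354
  t13: +1.1277
  t14: +16.1930
  t15: +30.9604
  t16: +1.8289
  t17: +1.9171
  t18: +0.6073
  t19: +0.9277
  t20: +1.5734
  t21: +0.4738
  t22: +0.6589
  t23: +20.4352
  t24: +1.1107
  t25: +2.0109
  t26: +1.0573
  t27: +1.2903
  t28: +0.6035
  t29: +1.4002
  t30: +0.8010
  t31: +1.4093
  t32: +2.3969
  t33: +1.6082
Σ = +185.4990 → |volume| = 185.50

Directed edges: 99 total; 9 unmatched, e.g. (0.8,6.21,1.33)→(1.26,-0.65,3.61) → open.

185.50 OPEN


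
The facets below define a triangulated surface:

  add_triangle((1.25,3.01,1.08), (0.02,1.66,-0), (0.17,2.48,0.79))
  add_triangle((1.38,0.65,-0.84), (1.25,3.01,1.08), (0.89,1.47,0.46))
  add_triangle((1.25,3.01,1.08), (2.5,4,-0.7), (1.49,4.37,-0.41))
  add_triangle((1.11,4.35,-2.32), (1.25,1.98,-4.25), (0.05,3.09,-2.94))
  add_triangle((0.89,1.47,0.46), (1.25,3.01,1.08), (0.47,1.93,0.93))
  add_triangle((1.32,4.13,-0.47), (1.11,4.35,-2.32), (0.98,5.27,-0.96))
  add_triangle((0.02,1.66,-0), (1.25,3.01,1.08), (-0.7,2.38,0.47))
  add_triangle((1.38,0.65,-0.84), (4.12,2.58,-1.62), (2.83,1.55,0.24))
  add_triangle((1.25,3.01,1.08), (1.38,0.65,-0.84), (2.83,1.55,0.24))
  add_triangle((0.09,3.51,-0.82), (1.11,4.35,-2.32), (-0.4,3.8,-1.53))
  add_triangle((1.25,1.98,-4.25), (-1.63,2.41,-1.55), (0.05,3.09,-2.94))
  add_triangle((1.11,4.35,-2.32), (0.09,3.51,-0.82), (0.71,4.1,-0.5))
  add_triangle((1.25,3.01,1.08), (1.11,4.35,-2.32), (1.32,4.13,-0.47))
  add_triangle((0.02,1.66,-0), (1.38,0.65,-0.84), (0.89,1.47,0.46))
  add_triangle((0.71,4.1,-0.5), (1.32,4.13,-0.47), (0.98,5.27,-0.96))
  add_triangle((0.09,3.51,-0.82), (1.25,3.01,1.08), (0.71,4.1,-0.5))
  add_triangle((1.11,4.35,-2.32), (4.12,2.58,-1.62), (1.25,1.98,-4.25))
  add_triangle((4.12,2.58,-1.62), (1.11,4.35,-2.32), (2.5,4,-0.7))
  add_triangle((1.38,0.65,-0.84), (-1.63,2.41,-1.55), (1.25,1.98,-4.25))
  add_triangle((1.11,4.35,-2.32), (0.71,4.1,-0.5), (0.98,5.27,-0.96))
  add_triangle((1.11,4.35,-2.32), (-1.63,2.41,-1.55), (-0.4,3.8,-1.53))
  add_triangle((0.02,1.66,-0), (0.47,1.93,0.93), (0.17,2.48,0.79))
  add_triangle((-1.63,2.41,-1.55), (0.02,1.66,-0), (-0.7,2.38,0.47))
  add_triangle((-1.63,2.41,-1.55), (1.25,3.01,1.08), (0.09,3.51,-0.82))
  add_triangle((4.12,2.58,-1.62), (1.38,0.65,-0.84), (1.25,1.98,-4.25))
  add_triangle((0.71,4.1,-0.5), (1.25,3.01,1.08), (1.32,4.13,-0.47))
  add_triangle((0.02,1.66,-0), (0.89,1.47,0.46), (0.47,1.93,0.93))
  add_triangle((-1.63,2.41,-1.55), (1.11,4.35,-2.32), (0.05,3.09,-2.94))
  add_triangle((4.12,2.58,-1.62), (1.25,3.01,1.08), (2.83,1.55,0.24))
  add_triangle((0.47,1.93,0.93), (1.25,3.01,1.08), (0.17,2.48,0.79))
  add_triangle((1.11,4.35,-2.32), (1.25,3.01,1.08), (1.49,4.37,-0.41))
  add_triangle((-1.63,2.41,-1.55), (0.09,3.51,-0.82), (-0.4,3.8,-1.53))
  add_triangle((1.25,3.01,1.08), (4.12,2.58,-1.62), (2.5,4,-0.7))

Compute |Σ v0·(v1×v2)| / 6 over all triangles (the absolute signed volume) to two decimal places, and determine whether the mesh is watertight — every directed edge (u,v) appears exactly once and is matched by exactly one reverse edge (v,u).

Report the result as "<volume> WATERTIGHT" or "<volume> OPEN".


26.62 OPEN

Per-triangle v0·(v1×v2)/6:
  t1: +0.2234
  t2: +0.1129
  t3: +1.1803
  t4: +2.4077
  t5: +0.0221
  t6: +0.8153
  t7: -0.3756
  t8: +0.2443
  t9: -1.0011
  t10: +0.7545
  t11: +1.5677
  t12: +0.7288
  t13: +0.0873
  t14: -0.3774
  t15: +0.1327
  t16: +0.3169
  t17: +7.8842
  t18: +3.8589
  t19: -1.7367
  t20: +0.0051
  t21: +1.0712
  t22: -0.0616
  t23: -0.5282
  t24: +1.0877
  t25: +0.7972
  t26: +0.5813
  t27: -0.1676
  t28: +1.9612
  t29: +2.3086
  t30: +0.1191
  t31: +0.0588
  t32: +0.3484
  t33: +2.1942
Σ = +26.6217 → |volume| = 26.62

Directed edges: 99 total; 9 unmatched, e.g. (2.5,4,-0.7)→(1.49,4.37,-0.41) → open.


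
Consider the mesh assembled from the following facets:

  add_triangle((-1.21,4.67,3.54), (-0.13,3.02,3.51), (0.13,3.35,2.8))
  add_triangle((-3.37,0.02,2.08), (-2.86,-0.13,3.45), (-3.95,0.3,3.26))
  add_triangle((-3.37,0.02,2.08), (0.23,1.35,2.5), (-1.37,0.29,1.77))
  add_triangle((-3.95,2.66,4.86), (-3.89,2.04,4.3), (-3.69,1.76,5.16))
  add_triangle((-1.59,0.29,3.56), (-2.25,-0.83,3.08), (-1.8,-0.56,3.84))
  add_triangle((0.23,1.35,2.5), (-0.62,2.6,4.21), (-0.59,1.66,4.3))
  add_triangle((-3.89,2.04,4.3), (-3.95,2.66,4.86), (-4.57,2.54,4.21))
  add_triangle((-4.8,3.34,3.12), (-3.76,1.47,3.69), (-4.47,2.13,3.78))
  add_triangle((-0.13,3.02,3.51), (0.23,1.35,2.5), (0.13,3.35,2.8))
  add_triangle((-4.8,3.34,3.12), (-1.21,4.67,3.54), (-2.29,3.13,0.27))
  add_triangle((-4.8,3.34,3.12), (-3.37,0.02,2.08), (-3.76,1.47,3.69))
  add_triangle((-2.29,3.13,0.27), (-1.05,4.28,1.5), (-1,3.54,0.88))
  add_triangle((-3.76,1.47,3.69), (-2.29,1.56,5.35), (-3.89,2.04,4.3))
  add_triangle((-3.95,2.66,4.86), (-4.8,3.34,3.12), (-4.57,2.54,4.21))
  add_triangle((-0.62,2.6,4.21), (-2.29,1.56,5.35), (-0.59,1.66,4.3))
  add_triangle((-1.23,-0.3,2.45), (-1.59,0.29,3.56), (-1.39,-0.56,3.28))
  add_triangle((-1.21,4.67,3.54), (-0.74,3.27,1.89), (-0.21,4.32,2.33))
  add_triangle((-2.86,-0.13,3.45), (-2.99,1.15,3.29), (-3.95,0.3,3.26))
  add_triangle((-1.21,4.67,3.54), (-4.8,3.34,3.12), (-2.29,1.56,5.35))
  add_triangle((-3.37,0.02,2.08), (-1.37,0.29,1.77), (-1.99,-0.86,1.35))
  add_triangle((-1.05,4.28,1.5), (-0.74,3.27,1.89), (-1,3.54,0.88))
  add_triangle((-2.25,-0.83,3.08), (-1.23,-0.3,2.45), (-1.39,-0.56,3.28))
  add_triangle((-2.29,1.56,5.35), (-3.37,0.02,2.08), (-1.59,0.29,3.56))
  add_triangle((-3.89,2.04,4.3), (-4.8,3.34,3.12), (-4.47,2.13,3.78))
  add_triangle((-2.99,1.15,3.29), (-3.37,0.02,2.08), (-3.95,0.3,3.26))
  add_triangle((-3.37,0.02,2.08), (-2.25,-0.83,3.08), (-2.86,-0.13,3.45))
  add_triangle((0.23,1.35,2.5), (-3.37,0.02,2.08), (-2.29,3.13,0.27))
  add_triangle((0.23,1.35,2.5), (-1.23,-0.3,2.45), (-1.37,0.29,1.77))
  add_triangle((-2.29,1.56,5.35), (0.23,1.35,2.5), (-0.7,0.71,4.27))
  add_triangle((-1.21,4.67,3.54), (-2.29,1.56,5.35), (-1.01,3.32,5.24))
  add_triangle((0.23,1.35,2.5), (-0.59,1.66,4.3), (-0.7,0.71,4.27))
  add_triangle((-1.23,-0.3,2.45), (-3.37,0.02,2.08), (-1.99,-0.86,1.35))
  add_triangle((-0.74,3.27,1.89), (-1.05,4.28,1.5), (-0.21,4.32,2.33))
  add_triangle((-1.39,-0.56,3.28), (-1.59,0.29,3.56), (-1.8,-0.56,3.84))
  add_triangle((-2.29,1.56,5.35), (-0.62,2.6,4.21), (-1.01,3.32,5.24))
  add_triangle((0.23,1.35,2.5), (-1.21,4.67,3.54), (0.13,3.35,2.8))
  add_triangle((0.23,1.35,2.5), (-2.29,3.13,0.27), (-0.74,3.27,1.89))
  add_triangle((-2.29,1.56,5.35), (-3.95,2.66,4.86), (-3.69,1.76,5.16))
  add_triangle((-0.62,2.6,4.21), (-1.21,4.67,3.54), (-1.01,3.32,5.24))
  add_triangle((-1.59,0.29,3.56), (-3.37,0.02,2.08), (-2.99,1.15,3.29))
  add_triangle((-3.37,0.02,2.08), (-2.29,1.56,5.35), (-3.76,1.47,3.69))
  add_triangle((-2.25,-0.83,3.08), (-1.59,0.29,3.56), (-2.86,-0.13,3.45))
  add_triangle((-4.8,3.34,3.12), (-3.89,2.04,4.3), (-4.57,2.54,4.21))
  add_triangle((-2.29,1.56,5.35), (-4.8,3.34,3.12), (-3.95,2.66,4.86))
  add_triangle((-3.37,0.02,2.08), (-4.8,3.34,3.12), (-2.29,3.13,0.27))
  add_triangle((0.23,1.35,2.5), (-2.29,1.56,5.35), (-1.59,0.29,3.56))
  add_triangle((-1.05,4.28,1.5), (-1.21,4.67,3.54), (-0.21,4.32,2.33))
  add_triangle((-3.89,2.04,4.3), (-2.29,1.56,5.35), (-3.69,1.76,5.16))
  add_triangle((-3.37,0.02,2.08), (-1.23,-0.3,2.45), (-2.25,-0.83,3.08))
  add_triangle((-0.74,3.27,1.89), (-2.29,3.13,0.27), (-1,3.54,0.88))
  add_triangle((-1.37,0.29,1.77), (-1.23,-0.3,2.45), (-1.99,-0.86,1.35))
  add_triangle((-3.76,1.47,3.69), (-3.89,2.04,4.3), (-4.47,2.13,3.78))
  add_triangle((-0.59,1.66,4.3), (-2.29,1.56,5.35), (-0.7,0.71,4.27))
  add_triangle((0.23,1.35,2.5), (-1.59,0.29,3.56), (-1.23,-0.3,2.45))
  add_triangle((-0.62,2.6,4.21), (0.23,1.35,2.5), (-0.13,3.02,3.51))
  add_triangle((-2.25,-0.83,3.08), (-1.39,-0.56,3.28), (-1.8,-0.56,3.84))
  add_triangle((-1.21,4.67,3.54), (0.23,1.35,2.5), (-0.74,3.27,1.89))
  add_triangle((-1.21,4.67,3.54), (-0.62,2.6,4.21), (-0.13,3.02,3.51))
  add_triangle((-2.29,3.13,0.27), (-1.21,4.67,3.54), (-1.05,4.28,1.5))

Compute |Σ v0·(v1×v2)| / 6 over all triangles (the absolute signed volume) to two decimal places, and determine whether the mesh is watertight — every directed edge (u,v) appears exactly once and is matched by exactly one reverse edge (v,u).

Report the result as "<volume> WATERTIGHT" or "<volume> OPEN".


Per-triangle v0·(v1×v2)/6:
  t1: +0.8159
  t2: +0.3296
  t3: -0.2834
  t4: +0.4686
  t5: +0.3983
  t6: +0.4120
  t7: +0.3670
  t8: -0.1753
  t9: +0.2871
  t10: +7.1163
  t11: +2.4189
  t12: +0.3140
  t13: +0.8085
  t14: +1.0859
  t15: +1.1023
  t16: -0.0888
  t17: -0.3378
  t18: +0.8500
  t19: +11.8993
  t20: -0.4719
  t21: -0.0538
  t22: -0.0930
  t23: +1.6194
  t24: +0.9229
  t25: +0.2984
  t26: +0.6584
  t27: -5.4923
  t28: -0.6328
  t29: -1.2448
  t30: +3.5114
  t31: +0.3539
  t32: +0.8069
  t33: -0.4148
  t34: +0.0805
  t35: +0.3801
  t36: -1.0294
  t37: -1.0333
  t38: +1.2159
  t39: +0.3748
  t40: -1.4122
  t41: +2.0116
  t42: +0.6328
  t43: -0.2458
  t44: +0.2122
  t45: +2.4022
  t46: +0.8305
  t47: +1.1912
  t48: -0.5717
  t49: -0.5090
  t50: -0.8383
  t51: -0.4081
  t52: +0.3130
  t53: +1.0051
  t54: +0.3068
  t55: +0.4104
  t56: +0.0781
  t57: +0.3890
  t58: +1.0862
  t59: +2.1045
Σ = +36.5330 → |volume| = 36.53

Directed edges: 177 total; 3 unmatched, e.g. (-2.86,-0.13,3.45)→(-2.99,1.15,3.29) → open.

36.53 OPEN


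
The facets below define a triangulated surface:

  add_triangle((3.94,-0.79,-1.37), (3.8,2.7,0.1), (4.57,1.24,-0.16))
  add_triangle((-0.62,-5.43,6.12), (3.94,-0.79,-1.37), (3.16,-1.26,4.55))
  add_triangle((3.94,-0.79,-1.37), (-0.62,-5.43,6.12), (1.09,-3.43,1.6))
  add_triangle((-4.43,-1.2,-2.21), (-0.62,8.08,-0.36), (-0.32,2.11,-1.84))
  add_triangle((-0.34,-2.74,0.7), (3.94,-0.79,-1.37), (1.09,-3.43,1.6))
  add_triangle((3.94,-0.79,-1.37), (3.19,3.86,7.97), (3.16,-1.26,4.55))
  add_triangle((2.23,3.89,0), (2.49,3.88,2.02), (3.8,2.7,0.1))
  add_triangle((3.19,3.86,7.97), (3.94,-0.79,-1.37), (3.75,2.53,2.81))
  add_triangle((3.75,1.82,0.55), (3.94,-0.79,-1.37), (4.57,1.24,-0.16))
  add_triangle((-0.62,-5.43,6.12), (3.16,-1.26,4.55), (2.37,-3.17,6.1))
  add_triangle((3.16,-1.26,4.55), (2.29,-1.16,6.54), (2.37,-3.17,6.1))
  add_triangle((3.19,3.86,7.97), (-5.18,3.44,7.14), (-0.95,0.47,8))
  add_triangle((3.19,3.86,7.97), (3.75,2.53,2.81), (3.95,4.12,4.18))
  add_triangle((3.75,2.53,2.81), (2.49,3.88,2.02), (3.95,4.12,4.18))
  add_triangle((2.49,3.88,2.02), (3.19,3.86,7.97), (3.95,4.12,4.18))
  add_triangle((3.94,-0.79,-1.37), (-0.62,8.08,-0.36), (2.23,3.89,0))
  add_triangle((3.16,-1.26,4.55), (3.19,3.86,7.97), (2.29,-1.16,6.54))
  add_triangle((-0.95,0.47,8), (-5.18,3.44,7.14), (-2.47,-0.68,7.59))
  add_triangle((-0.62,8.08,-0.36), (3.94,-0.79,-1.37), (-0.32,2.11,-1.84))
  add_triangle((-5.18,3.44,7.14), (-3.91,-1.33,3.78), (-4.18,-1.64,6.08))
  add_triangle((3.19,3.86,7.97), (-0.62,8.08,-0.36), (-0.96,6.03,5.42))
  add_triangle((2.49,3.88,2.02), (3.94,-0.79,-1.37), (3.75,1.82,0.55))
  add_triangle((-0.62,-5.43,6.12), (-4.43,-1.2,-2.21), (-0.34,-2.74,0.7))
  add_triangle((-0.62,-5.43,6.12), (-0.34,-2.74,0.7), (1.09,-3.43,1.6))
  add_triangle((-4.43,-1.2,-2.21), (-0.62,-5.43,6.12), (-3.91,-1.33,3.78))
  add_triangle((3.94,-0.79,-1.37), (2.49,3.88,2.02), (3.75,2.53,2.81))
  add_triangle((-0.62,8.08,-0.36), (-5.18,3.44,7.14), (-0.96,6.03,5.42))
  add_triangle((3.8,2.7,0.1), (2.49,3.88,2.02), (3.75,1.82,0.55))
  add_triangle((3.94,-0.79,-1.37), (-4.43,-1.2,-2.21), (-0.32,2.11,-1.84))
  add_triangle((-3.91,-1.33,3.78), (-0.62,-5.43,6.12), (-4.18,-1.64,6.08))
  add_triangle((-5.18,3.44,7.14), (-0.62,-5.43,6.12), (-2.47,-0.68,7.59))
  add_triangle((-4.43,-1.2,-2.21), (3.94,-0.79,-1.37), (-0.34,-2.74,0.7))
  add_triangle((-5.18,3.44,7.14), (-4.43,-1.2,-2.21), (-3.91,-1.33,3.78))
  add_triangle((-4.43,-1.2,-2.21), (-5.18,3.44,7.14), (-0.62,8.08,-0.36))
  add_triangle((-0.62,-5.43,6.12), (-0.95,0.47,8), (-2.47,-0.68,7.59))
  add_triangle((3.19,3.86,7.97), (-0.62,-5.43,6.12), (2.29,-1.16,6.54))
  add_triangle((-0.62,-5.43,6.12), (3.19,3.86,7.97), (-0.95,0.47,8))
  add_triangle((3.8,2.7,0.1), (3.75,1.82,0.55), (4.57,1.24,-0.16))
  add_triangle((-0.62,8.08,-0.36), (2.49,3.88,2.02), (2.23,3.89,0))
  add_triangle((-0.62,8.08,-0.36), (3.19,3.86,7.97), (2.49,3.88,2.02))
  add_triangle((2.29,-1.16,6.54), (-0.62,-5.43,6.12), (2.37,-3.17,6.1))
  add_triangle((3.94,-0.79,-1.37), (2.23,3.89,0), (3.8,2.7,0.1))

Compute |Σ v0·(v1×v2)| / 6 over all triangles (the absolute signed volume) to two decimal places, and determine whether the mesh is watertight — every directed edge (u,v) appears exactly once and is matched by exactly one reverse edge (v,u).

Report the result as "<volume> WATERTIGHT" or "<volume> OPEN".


476.78 OPEN

Per-triangle v0·(v1×v2)/6:
  t1: +1.2362
  t2: +18.1743
  t3: +5.2334
  t4: +10.1507
  t5: +2.4225
  t6: +20.4253
  t7: +2.9323
  t8: +7.4111
  t9: +0.2116
  t10: -0.1821
  t11: +3.4504
  t12: +36.2503
  t13: +3.7719
  t14: +1.5375
  t15: +4.0957
  t16: +5.6902
  t17: +9.2035
  t18: +12.8211
  t19: +9.4206
  t20: +7.2152
  t21: +32.1594
  t22: -0.4576
  t23: +9.1909
  t24: +3.2579
  t25: +20.9784
  t26: +5.6112
  t27: +32.7762
  t28: +1.6487
  t29: +7.7141
  t30: +6.1500
  t31: +10.5609
  t32: +7.7136
  t33: +22.4365
  t34: +59.3988
  t35: +12.2696
  t36: +13.9913
  t37: +32.4136
  t38: +0.7236
  t39: +6.8161
  t40: +20.2711
  t41: +7.3968
  t42: +2.2852
Σ = +476.7783 → |volume| = 476.78

Directed edges: 126 total; 6 unmatched, e.g. (3.19,3.86,7.97)→(-5.18,3.44,7.14) → open.


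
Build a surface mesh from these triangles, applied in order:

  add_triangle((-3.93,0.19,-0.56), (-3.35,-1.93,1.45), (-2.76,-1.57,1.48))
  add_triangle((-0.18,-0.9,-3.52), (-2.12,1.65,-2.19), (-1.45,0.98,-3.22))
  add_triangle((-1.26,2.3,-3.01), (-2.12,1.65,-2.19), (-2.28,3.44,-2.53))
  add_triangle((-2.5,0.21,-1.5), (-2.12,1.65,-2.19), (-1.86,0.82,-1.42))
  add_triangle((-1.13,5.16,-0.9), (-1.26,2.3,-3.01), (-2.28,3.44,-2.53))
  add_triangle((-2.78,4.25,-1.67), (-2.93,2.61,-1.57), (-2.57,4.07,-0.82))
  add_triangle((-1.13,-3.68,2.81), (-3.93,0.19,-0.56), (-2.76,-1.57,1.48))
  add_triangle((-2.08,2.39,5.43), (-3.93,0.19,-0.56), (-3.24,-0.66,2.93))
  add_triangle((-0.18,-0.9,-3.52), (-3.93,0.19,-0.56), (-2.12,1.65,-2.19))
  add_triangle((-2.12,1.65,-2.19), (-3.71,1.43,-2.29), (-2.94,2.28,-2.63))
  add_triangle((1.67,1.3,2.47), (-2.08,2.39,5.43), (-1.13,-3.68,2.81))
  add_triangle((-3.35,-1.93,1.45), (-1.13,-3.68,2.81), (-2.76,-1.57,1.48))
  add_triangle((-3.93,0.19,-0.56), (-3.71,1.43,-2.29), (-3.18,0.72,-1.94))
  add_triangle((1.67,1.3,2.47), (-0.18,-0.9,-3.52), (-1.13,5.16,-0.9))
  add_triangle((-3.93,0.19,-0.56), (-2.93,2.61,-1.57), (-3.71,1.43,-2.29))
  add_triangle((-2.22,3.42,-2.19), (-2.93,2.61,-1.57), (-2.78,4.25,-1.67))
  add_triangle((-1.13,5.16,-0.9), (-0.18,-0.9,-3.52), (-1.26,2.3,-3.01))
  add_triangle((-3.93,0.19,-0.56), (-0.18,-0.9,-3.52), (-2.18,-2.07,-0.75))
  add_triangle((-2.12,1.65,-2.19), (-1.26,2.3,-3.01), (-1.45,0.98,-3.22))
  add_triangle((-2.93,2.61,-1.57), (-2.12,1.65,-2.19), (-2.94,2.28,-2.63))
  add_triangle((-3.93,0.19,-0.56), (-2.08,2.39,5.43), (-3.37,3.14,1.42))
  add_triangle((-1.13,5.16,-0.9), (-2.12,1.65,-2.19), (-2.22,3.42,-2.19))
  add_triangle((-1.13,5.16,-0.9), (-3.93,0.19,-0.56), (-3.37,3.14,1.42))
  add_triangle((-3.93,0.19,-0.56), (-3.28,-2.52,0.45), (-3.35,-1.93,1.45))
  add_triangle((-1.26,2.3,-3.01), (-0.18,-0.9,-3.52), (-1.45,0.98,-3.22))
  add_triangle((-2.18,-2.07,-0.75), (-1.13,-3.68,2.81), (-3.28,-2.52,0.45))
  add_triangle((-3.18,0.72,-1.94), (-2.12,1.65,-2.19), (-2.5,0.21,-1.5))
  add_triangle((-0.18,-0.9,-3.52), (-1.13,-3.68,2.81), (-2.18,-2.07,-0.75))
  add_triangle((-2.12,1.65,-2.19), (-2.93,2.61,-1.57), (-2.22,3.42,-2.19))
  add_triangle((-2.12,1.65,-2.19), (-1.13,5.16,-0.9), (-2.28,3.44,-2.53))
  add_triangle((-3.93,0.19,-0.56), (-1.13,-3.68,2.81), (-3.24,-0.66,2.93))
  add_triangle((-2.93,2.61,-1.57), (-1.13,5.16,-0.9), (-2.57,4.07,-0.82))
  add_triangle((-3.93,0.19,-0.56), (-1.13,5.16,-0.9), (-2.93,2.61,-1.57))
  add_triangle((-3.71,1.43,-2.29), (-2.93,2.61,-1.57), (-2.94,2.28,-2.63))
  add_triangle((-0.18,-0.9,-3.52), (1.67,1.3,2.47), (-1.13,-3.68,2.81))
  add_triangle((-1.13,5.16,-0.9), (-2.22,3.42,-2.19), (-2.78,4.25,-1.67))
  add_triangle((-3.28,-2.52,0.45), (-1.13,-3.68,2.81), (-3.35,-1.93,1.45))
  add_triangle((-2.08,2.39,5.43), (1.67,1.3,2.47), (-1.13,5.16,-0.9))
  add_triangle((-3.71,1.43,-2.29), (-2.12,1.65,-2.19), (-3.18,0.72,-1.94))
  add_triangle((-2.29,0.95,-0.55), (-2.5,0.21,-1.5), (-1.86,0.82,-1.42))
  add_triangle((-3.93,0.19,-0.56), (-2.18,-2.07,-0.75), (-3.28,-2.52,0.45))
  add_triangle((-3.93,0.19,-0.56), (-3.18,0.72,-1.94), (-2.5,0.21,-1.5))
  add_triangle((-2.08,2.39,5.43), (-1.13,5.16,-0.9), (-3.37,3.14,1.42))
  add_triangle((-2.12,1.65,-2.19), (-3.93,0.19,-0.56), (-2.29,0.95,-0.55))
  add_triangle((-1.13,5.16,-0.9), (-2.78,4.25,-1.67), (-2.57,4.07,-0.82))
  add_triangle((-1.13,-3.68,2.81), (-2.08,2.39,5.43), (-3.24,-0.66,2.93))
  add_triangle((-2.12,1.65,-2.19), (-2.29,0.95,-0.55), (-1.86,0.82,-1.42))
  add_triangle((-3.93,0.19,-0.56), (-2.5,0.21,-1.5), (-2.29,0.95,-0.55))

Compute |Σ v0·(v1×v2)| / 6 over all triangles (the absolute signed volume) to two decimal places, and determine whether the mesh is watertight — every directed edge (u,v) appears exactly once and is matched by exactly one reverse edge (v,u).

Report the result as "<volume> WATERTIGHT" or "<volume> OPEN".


Per-triangle v0·(v1×v2)/6:
  t1: +0.4164
  t2: +0.4579
  t3: +0.9239
  t4: -0.0674
  t5: +2.1699
  t6: +0.6394
  t7: -1.2675
  t8: +8.1492
  t9: +4.6656
  t10: +0.2052
  t11: +11.6308
  t12: +0.5087
  t13: +0.5647
  t14: +5.3066
  t15: +1.9036
  t16: +0.7394
  t17: +1.5456
  t18: +4.7175
  t19: +0.8925
  t20: +0.0516
  t21: +8.3168
  t22: -0.0036
  t23: +7.7953
  t24: +2.1245
  t25: +1.1445
  t26: +2.1861
  t27: +0.1536
  t28: +4.1229
  t29: +0.8590
  t30: +0.4216
  t31: +6.7075
  t32: -1.3860
  t33: +2.6592
  t34: +0.9156
  t35: +3.4839
  t36: +1.3593
  t37: +2.4567
  t38: +13.4389
  t39: +0.2639
  t40: -0.3239
  t41: +2.0780
  t42: +0.3374
  t43: +10.8536
  t44: +0.8111
  t45: +1.1657
  t46: +9.3283
  t47: -0.2552
  t48: -0.6157
Σ = +124.5523 → |volume| = 124.55

Directed edges: 144 total, each appears once with its reverse present → watertight.

124.55 WATERTIGHT


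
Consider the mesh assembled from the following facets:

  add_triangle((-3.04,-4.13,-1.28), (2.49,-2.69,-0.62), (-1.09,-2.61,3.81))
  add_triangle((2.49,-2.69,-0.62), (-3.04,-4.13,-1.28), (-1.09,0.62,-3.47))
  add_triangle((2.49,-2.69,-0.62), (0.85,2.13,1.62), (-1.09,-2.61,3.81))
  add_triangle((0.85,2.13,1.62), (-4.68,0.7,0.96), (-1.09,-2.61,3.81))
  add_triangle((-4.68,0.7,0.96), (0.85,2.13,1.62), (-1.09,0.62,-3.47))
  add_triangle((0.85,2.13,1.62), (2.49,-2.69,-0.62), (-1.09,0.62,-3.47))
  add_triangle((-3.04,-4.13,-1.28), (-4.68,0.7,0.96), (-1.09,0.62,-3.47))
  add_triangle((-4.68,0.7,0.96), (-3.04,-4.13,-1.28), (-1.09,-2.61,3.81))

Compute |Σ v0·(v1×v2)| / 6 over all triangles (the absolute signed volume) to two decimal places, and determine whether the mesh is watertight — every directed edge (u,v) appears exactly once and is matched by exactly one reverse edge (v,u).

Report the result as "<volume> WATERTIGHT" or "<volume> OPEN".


84.96 WATERTIGHT

Per-triangle v0·(v1×v2)/6:
  t1: +14.0896
  t2: +11.0406
  t3: +7.3555
  t4: +10.1953
  t5: +7.1424
  t6: +4.3092
  t7: +13.8870
  t8: +16.9426
Σ = +84.9621 → |volume| = 84.96

Directed edges: 24 total, each appears once with its reverse present → watertight.


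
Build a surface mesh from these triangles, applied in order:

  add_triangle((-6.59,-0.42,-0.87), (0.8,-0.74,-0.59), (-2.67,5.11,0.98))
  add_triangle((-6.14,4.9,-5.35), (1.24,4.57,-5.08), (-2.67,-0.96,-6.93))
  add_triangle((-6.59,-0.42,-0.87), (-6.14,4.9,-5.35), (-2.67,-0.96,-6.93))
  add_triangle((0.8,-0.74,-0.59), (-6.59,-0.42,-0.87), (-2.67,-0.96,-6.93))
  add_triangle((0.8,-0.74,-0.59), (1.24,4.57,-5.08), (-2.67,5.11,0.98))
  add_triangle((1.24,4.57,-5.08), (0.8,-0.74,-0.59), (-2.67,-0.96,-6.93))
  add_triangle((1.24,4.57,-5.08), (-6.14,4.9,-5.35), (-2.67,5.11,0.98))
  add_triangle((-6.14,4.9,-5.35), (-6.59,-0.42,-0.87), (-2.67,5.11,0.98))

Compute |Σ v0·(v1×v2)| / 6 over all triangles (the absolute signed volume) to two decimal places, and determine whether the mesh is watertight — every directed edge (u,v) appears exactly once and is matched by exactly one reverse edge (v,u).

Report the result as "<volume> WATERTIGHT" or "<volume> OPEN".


Per-triangle v0·(v1×v2)/6:
  t1: -2.8765
  t2: +45.6758
  t3: +42.1640
  t4: +5.1109
  t5: +0.7124
  t6: +8.6884
  t7: +37.5931
  t8: +34.0697
Σ = +171.1378 → |volume| = 171.14

Directed edges: 24 total, each appears once with its reverse present → watertight.

171.14 WATERTIGHT


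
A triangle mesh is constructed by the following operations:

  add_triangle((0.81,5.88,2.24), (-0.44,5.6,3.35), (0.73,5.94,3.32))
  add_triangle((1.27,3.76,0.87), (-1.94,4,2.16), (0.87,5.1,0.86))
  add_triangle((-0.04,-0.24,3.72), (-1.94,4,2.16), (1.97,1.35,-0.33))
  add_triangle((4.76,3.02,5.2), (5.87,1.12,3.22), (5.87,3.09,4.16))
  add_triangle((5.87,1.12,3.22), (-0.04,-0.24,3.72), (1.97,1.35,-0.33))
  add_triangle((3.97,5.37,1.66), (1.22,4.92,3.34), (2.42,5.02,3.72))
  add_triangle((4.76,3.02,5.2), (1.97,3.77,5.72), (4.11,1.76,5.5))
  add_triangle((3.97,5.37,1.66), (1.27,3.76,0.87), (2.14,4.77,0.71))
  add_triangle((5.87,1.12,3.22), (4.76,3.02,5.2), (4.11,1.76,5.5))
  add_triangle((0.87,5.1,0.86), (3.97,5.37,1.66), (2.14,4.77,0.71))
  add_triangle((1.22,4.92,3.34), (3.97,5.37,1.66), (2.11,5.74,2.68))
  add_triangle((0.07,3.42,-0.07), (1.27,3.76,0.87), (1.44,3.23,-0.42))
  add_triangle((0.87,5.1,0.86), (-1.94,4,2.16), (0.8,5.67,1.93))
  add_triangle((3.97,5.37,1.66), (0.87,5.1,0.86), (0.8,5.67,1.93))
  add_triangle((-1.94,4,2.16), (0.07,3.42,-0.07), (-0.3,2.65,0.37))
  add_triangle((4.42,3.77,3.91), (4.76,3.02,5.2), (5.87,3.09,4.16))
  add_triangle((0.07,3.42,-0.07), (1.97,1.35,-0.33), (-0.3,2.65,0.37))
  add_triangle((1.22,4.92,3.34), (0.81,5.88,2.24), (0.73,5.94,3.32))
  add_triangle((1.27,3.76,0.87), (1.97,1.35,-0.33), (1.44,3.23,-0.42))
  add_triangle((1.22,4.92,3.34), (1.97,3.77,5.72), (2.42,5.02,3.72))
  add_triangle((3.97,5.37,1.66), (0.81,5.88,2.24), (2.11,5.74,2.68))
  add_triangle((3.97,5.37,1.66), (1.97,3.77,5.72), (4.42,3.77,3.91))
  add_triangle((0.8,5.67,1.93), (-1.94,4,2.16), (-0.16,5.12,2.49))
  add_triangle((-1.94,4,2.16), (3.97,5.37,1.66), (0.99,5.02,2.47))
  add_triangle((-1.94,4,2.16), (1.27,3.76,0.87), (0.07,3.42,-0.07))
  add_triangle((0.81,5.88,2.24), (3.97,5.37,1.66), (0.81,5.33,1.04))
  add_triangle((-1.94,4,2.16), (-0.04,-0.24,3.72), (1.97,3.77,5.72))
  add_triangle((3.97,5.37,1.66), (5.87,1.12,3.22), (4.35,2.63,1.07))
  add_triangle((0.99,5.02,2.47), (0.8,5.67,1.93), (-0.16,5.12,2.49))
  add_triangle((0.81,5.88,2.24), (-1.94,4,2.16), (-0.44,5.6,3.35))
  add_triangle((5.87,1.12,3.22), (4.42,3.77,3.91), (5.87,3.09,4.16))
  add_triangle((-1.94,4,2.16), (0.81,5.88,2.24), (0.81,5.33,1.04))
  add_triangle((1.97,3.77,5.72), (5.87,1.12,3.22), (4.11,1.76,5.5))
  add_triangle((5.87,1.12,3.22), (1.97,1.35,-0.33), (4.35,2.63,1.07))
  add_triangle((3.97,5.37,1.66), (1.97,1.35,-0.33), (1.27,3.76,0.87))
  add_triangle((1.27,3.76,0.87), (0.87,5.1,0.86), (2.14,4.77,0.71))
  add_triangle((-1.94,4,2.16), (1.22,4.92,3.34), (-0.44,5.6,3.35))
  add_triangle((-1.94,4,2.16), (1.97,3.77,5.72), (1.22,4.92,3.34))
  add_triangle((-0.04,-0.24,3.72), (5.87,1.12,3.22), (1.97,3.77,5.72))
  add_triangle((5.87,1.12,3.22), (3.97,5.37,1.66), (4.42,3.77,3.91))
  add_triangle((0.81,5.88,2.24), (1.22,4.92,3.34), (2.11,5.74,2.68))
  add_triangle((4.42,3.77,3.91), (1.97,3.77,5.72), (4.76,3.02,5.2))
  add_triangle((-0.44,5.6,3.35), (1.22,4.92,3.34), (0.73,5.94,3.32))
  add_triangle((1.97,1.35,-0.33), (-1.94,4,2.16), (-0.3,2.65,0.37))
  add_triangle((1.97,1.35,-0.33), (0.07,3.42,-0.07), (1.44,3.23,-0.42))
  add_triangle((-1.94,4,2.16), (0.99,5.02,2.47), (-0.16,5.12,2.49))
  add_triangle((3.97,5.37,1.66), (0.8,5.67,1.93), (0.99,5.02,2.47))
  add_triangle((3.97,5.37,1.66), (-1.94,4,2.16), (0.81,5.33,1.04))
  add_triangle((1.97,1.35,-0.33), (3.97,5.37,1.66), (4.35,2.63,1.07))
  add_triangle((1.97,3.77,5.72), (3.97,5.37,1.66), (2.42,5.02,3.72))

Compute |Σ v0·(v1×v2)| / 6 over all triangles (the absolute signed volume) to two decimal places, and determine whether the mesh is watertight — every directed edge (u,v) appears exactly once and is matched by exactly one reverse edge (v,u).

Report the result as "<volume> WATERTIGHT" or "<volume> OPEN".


Per-triangle v0·(v1×v2)/6:
  t1: +1.1498
  t2: -1.3197
  t3: -6.6257
  t4: +3.0475
  t5: -3.2454
  t6: +2.5886
  t7: +4.4186
  t8: -0.6703
  t9: +4.2337
  t10: +1.0955
  t11: +1.5143
  t12: +0.9822
  t13: +1.9596
  t14: +2.6353
  t15: -0.0363
  t16: +2.1880
  t17: -0.4086
  t18: +0.6886
  t19: +0.9671
  t20: +2.7809
  t21: +2.0604
  t22: +8.6634
  t23: +1.1026
  t24: -1.7752
  t25: +2.6159
  t26: +3.1069
  t27: +10.1325
  t28: +5.0277
  t29: +0.8337
  t30: +2.2148
  t31: -0.1714
  t32: +2.3707
  t33: -6.3478
  t34: +1.2298
  t35: +1.2641
  t36: -0.3164
  t37: +0.2529
  t38: +7.1272
  t39: +13.4801
  t40: +8.1854
  t41: +1.6329
  t42: +4.5700
  t43: +0.7931
  t44: -1.1610
  t45: -0.1550
  t46: +0.2545
  t47: +2.3556
  t48: -5.2506
  t49: +1.8326
  t50: +3.6779
Σ = +87.5509 → |volume| = 87.55

Directed edges: 150 total, each appears once with its reverse present → watertight.

87.55 WATERTIGHT


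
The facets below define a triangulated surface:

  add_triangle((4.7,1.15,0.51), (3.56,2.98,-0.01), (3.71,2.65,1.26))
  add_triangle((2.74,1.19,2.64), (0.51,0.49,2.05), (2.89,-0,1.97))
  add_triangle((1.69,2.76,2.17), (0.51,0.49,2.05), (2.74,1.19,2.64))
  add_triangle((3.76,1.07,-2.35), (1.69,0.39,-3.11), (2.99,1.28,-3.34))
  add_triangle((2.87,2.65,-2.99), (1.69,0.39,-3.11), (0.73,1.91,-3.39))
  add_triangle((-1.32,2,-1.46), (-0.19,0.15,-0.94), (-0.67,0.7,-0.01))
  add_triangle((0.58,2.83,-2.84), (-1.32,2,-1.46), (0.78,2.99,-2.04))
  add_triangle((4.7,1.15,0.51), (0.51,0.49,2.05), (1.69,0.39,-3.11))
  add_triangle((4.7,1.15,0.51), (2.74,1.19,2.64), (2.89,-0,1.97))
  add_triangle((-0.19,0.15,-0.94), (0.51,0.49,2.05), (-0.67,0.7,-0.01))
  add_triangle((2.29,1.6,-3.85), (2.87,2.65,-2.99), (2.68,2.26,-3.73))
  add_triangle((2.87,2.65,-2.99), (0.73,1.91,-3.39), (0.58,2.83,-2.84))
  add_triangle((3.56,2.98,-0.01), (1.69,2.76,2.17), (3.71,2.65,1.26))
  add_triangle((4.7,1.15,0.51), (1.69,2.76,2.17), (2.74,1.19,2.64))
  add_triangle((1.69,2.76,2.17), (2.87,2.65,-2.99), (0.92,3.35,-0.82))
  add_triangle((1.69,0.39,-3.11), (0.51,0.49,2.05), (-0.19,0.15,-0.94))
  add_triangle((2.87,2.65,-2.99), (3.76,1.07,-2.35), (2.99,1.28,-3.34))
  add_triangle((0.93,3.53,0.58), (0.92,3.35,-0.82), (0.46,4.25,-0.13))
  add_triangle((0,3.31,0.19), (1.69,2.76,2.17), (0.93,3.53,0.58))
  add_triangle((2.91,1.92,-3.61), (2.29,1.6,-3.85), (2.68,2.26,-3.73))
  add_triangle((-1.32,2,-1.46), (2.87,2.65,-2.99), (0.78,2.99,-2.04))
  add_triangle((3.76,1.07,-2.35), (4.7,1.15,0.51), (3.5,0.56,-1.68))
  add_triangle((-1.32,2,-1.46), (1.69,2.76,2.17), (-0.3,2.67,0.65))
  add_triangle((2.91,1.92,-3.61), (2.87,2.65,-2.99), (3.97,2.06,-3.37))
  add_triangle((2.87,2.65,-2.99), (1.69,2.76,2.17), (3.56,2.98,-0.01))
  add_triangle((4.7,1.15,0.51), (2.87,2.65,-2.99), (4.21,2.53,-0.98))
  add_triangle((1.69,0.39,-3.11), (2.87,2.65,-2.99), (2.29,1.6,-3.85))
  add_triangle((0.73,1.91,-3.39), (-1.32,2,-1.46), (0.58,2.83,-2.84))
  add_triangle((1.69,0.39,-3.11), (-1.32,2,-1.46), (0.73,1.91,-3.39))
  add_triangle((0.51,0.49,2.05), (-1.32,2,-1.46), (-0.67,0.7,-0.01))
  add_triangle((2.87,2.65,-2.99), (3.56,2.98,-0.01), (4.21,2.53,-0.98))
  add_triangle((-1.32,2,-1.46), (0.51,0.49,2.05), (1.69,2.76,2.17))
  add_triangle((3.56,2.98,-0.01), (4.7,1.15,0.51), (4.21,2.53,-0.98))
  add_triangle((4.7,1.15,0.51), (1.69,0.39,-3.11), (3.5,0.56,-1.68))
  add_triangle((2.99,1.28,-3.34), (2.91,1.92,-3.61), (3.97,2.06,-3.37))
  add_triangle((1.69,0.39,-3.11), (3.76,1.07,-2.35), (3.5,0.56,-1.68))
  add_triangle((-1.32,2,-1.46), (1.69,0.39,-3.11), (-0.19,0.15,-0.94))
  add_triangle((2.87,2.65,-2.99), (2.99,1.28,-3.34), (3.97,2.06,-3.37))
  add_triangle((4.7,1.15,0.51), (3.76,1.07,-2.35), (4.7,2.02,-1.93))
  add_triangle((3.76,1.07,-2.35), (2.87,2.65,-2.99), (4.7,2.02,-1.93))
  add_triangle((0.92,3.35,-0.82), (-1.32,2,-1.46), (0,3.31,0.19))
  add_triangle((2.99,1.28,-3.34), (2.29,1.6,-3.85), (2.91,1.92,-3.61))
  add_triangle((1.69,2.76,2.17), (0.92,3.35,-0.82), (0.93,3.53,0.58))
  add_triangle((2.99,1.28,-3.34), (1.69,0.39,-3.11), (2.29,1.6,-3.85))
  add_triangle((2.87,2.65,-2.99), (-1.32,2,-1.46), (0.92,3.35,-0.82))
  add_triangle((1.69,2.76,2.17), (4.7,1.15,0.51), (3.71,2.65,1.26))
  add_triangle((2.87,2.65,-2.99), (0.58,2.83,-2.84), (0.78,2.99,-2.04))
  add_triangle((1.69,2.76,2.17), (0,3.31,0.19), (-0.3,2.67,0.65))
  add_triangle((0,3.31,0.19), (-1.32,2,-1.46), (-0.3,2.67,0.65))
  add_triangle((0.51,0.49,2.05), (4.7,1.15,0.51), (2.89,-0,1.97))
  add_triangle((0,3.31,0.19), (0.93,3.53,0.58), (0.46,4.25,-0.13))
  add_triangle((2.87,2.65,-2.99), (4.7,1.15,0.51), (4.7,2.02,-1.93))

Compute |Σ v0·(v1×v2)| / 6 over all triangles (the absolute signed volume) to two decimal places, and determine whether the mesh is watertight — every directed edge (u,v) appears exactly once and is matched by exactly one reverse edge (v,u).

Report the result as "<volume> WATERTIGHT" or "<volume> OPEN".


47.55 OPEN

Per-triangle v0·(v1×v2)/6:
  t1: +1.9573
  t2: +0.7935
  t3: +1.3756
  t4: +0.6361
  t5: +2.2699
  t6: +0.0728
  t7: +0.8269
  t8: -0.9054
  t9: +1.9718
  t10: -0.0960
  t11: -0.0805
  t12: +1.5641
  t13: +1.6019
  t14: +3.4975
  t15: +4.6219
  t16: -0.2984
  t17: +1.3686
  t18: +0.5501
  t19: +0.6802
  t20: +0.2232
  t21: -1.1884
  t22: +0.8823
  t23: -1.0027
  t24: +0.7252
  t25: +2.6998
  t26: +1.6867
  t27: -0.4877
  t28: +1.1147
  t29: +0.5792
  t30: +0.3061
  t31: +1.9011
  t32: +1.6558
  t33: +1.9080
  t34: -0.7267
  t35: +0.4223
  t36: +0.5901
  t37: +0.6248
  t38: -0.7154
  t39: +1.5929
  t40: +1.6691
  t41: +1.5364
  t42: +0.3231
  t43: +0.8141
  t44: +0.5921
  t45: +3.6043
  t46: +1.1352
  t47: +1.0803
  t48: +0.7960
  t49: +0.6224
  t50: -1.5787
  t51: +0.2876
  t52: +1.4729
Σ = +47.5540 → |volume| = 47.55

Directed edges: 156 total; 6 unmatched, e.g. (2.87,2.65,-2.99)→(2.68,2.26,-3.73) → open.


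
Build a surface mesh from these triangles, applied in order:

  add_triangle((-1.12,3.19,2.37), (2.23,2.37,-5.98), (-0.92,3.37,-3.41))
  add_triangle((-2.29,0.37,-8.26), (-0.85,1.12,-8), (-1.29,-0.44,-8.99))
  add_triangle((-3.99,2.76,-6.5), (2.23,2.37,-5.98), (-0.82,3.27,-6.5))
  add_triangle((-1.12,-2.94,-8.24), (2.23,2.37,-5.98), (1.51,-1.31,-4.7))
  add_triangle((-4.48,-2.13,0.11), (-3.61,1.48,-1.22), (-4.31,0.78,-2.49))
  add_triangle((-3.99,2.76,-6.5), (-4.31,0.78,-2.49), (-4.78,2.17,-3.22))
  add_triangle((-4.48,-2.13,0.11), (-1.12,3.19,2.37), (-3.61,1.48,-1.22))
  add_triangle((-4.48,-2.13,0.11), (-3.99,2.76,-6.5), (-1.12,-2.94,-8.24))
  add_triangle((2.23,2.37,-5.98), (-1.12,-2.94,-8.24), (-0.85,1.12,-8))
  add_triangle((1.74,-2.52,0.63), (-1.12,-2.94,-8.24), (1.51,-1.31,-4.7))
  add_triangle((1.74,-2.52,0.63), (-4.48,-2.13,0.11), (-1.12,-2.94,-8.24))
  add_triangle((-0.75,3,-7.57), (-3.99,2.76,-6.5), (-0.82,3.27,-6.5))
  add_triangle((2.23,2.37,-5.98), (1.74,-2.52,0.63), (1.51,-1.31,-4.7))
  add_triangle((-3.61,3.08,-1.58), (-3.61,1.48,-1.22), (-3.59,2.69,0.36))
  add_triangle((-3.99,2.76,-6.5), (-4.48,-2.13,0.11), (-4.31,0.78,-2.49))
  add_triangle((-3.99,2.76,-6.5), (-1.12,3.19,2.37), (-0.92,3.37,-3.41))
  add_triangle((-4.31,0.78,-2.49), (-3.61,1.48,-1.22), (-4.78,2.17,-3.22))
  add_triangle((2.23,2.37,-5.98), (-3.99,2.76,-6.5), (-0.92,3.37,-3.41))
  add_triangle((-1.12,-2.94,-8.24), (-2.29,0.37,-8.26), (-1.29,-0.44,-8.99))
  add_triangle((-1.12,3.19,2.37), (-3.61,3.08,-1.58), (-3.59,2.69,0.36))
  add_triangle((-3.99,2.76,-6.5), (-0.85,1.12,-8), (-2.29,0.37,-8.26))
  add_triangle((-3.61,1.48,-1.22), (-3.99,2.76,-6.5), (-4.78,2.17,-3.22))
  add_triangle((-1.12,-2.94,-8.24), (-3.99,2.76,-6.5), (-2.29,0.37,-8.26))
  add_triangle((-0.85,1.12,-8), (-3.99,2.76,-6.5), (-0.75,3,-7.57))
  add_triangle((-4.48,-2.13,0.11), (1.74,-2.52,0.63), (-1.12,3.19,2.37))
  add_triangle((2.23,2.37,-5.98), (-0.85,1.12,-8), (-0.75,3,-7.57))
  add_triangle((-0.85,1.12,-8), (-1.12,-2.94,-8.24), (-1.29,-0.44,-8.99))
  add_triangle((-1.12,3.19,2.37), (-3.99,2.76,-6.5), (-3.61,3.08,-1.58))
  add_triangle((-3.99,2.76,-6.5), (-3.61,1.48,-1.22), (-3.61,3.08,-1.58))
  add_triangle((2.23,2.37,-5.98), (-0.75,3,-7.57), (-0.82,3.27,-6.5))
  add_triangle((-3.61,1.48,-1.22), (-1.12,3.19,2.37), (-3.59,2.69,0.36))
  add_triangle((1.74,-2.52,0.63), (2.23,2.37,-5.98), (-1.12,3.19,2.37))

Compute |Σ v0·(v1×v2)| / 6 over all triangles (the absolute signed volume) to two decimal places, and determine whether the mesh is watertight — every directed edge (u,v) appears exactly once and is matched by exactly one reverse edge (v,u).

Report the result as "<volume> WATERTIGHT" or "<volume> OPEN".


227.65 WATERTIGHT

Per-triangle v0·(v1×v2)/6:
  t1: +8.5445
  t2: +2.8477
  t3: -3.8413
  t4: +11.7572
  t5: +3.4308
  t6: +3.2611
  t7: +9.2280
  t8: +40.6087
  t9: +15.1399
  t10: +8.9337
  t11: +21.8722
  t12: +2.8891
  t13: +6.7941
  t14: +1.7784
  t15: +4.9115
  t16: +10.6948
  t17: +1.0836
  t18: +12.5019
  t19: +4.1266
  t20: +3.2381
  t21: +6.9434
  t22: +0.4334
  t23: +6.0095
  t24: +8.6692
  t25: +7.7244
  t26: +7.3015
  t27: +1.2737
  t28: +5.2822
  t29: +4.7157
  t30: +2.4715
  t31: -0.5704
  t32: +7.5934
Σ = +227.6483 → |volume| = 227.65

Directed edges: 96 total, each appears once with its reverse present → watertight.


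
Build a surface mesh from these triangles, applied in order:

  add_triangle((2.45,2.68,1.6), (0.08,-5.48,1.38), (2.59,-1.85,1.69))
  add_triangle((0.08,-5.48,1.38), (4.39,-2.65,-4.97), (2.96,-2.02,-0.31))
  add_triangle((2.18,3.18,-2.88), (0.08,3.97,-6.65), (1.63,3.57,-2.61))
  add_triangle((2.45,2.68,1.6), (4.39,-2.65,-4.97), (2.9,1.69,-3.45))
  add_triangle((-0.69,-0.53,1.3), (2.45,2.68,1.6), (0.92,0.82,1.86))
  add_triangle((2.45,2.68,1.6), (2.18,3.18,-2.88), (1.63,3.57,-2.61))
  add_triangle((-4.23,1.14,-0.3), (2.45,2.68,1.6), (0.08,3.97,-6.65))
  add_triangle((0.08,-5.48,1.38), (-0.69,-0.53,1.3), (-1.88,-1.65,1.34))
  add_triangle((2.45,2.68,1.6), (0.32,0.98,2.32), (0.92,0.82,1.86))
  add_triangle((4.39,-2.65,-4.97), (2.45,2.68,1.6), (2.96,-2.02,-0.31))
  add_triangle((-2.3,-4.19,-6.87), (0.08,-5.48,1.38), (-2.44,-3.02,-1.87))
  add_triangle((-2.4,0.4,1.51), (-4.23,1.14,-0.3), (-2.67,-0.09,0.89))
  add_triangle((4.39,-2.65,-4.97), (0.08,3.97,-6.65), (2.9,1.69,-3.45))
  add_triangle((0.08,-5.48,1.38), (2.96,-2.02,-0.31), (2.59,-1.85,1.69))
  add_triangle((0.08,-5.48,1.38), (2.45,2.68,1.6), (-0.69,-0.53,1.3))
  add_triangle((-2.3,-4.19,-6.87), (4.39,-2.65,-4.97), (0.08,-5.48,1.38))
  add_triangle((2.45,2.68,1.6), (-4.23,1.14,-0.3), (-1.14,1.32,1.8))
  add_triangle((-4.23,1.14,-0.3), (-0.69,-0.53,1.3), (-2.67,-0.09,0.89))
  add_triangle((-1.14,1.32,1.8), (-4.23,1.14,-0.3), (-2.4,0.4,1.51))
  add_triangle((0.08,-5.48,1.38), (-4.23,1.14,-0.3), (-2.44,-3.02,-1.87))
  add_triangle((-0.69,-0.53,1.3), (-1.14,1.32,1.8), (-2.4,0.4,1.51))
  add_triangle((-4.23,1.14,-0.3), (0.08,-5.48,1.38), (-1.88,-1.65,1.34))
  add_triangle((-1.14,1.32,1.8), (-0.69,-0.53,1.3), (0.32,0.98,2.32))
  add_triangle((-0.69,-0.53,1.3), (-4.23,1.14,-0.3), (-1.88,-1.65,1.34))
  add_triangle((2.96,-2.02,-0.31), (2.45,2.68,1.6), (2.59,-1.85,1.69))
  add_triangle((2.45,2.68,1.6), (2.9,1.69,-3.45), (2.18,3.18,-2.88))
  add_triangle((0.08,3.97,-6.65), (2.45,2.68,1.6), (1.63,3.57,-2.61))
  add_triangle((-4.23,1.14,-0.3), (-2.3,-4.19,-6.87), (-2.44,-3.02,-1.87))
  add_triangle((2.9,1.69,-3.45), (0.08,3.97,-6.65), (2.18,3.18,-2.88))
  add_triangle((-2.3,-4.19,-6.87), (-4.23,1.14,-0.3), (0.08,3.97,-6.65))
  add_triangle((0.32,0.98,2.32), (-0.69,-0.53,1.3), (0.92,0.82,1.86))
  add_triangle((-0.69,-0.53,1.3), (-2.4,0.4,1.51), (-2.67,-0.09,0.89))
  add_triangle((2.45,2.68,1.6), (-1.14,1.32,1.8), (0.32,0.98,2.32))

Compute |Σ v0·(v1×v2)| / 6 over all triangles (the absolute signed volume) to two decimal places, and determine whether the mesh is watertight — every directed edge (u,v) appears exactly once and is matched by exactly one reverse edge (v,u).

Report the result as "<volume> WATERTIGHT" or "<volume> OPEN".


Per-triangle v0·(v1×v2)/6:
  t1: +2.5423
  t2: +11.8349
  t3: +2.1957
  t4: +11.5178
  t5: -0.2488
  t6: +1.9470
  t7: +19.6870
  t8: +1.4395
  t9: +0.4846
  t10: +10.0001
  t11: +12.3078
  t12: +0.7712
  t13: +16.0218
  t14: +5.1928
  t15: +4.1017
  t16: +43.6532
  t17: +3.4109
  t18: -0.2251
  t19: +1.5269
  t20: +10.0934
  t21: +0.6707
  t22: +3.5801
  t23: +0.7674
  t24: +1.3073
  t25: +4.2863
  t26: +4.3403
  t27: +0.9348
  t28: +11.6347
  t29: +5.5065
  t30: +41.4426
  t31: +0.2653
  t32: +0.3891
  t33: +1.5582
Σ = +234.9381 → |volume| = 234.94

Directed edges: 99 total; 3 unmatched, e.g. (4.39,-2.65,-4.97)→(0.08,3.97,-6.65) → open.

234.94 OPEN


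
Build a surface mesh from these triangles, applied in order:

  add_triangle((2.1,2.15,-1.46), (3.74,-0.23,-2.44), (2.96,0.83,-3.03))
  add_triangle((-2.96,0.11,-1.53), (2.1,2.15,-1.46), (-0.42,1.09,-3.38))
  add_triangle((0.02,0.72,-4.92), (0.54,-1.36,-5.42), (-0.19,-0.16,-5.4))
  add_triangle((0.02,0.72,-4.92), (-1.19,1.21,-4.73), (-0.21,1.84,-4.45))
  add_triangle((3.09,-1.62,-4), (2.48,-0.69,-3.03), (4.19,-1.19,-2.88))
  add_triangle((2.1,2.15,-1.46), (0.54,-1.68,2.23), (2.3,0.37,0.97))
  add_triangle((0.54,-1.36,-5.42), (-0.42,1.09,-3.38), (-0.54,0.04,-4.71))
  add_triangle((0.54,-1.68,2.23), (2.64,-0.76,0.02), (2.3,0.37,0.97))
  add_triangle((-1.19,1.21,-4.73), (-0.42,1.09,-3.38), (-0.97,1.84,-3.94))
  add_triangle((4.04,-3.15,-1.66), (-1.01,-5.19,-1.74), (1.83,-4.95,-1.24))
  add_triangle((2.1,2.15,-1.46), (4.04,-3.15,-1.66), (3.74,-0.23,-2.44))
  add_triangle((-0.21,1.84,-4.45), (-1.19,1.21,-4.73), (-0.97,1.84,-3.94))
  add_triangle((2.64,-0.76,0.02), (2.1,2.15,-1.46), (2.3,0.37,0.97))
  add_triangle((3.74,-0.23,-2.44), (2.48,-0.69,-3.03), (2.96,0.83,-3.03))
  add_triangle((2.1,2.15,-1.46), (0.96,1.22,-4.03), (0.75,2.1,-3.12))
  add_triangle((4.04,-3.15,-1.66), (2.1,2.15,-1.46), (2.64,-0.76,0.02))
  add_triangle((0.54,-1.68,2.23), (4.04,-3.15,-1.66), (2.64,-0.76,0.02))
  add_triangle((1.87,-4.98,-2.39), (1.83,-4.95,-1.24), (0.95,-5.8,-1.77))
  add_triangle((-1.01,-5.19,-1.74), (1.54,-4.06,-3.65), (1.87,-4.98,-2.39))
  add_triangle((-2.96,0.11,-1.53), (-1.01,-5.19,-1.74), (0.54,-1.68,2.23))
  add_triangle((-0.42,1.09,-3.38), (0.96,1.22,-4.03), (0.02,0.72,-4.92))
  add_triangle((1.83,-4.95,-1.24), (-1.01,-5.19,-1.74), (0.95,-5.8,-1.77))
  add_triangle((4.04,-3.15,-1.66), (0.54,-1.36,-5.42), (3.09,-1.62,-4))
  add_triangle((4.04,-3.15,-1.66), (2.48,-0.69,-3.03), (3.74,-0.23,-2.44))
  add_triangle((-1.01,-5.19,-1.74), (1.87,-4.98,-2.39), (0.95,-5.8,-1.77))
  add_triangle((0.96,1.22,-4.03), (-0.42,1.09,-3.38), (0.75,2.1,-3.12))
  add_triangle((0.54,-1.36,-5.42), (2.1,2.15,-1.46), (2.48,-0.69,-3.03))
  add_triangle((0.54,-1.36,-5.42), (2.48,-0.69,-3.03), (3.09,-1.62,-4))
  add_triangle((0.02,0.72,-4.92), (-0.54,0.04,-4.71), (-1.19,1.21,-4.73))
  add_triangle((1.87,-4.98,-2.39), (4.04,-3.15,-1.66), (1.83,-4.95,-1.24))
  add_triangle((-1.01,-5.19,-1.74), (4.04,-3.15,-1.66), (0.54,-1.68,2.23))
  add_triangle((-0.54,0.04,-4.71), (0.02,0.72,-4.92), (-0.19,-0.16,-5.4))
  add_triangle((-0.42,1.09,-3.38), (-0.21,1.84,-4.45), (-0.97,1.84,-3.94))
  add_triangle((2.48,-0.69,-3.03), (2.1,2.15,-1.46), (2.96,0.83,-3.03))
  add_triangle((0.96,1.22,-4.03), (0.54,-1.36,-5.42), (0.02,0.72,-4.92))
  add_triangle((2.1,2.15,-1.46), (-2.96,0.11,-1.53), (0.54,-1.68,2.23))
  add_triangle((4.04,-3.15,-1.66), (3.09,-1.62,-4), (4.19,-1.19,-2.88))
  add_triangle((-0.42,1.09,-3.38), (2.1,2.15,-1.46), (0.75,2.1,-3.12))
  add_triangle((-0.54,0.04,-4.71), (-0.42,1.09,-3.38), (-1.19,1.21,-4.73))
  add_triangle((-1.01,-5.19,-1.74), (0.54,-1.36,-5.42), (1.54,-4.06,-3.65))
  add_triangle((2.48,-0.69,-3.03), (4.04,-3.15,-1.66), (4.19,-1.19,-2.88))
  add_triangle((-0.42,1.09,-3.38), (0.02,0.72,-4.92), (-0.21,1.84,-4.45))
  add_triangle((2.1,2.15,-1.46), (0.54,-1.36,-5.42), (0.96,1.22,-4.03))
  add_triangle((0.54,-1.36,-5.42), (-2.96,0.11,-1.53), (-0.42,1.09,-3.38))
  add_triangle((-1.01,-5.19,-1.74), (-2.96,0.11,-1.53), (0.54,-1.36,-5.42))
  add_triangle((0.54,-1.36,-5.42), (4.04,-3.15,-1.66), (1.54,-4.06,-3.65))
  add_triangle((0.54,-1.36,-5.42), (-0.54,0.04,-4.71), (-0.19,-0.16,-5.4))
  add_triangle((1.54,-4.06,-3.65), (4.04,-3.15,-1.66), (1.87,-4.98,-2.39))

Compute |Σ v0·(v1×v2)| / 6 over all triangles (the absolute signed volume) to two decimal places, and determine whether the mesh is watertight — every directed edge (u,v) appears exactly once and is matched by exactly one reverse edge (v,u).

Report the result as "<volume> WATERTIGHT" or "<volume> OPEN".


Per-triangle v0·(v1×v2)/6:
  t1: +1.5044
  t2: +2.1274
  t3: +0.7778
  t4: +1.0819
  t5: +0.7059
  t6: -0.1978
  t7: -0.9317
  t8: +1.6498
  t9: -0.2785
  t10: -3.1478
  t11: +1.2235
  t12: +0.5849
  t13: +1.8248
  t14: +1.2589
  t15: +1.3521
  t16: +3.3394
  t17: +3.0801
  t18: +1.1332
  t19: +4.1691
  t20: +6.0285
  t21: +0.6848
  t22: +0.3327
  t23: +4.4888
  t24: +2.8807
  t25: +1.7239
  t26: +0.9512
  t27: +4.8270
  t28: +1.3835
  t29: +0.8812
  t30: +2.6895
  t31: +11.6952
  t32: +0.3228
  t33: -0.2196
  t34: -0.0929
  t35: +1.9337
  t36: +0.0599
  t37: +3.2027
  t38: -0.3296
  t39: -0.5098
  t40: +8.4121
  t41: -1.8423
  t42: -0.3115
  t43: +2.6699
  t44: +5.1115
  t45: +13.8925
  t46: +8.1000
  t47: +0.2859
  t48: +4.0332
Σ = +104.5430 → |volume| = 104.54

Directed edges: 144 total, each appears once with its reverse present → watertight.

104.54 WATERTIGHT
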